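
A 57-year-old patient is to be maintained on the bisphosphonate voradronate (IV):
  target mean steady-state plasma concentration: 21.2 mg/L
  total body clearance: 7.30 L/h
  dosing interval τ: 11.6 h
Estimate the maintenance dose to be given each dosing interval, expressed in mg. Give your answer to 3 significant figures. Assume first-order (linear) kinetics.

1800 mg

At steady state, Dose/τ = Css × CL.
Dose = Css × CL × τ = 21.2 × 7.300 × 11.6 = 1795 mg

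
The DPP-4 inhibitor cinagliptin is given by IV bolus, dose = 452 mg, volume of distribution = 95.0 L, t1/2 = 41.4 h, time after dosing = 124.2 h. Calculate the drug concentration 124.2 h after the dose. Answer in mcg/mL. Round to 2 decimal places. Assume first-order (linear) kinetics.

C₀ = Dose / Vd = 452.0 / 95.0 = 4.758 mg/L
k = ln2 / t½ = 0.693147 / 41.4 = 0.01674 h⁻¹
t / t½ = 124.2 / 41.4 = 3 half-lives
C = C₀ × (1/2)^3 = 4.758 × 0.1250 = 0.5948 mg/L
(0.5948 mg/L = 0.5948 mcg/mL)

0.59 mcg/mL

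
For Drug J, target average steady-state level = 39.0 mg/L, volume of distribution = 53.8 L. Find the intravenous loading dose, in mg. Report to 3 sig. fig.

2100 mg

LD = Css × Vd = 39.0 × 53.8 = 2098 mg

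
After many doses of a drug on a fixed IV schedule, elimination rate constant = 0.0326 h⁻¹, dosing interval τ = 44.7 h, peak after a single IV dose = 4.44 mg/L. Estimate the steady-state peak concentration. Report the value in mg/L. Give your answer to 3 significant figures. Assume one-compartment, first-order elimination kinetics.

e^(−kτ) = e^(−0.03260 × 44.7) = 0.2329
Accumulation ratio R = 1 / (1 − e^(−kτ)) = 1 / (1 − 0.2329) = 1.304
Steady-state peak = C₀ × R = 4.44 × 1.304 = 5.790 mg/L

5.79 mg/L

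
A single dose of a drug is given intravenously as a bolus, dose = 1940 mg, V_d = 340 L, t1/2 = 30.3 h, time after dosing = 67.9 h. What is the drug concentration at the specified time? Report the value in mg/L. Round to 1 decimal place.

C₀ = Dose / Vd = 1940 / 340 = 5.706 mg/L
k = ln2 / t½ = 0.693147 / 30.3 = 0.02288 h⁻¹
C = C₀ · e^(−k·t) = 5.706 × e^(−0.02288 × 67.9)
  = 5.706 × 0.2115 = 1.207 mg/L

1.2 mg/L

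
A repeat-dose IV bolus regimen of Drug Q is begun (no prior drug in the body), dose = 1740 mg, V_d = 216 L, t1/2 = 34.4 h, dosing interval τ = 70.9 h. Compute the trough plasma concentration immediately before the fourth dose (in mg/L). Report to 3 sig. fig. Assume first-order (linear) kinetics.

2.50 mg/L

C₀ per dose = Dose / Vd = 1740 / 216 = 8.056 mg/L
k = ln2 / t½ = 0.693147 / 34.4 = 0.02015 h⁻¹
Fraction remaining after one interval: r = e^(−kτ) = e^(−0.02015 × 70.9) = 0.2396
Before dose 4, 3 doses have been given (aged 1τ, 2τ, 3τ).
C_trough = C₀ × (r + r² + … + r^3) = C₀ × r(1−r^3)/(1−r)
        = 8.056 × 0.2396 × (1 − 0.01375) / (1 − 0.2396) = 2.504 mg/L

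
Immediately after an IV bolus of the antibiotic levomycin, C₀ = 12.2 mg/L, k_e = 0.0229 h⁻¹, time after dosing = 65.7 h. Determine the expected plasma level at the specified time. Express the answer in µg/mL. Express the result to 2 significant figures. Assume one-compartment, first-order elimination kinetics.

2.7 µg/mL

C = C₀ · e^(−k·t) = 12.20 × e^(−0.02290 × 65.7)
  = 12.20 × 0.2221 = 2.710 mg/L
(2.710 mg/L = 2.710 µg/mL)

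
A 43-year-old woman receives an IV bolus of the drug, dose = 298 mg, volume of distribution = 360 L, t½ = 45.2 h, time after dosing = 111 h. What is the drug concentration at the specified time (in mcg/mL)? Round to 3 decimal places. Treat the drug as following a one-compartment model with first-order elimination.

0.151 mcg/mL

C₀ = Dose / Vd = 298.0 / 360 = 0.8278 mg/L
k = ln2 / t½ = 0.693147 / 45.2 = 0.01534 h⁻¹
C = C₀ · e^(−k·t) = 0.8278 × e^(−0.01534 × 111)
  = 0.8278 × 0.1822 = 0.1508 mg/L
(0.1508 mg/L = 0.1508 mcg/mL)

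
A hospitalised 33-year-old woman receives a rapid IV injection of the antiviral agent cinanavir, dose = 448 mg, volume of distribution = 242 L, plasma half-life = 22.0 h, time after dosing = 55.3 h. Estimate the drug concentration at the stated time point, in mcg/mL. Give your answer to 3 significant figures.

0.324 mcg/mL

C₀ = Dose / Vd = 448.0 / 242 = 1.851 mg/L
k = ln2 / t½ = 0.693147 / 22.0 = 0.03151 h⁻¹
C = C₀ · e^(−k·t) = 1.851 × e^(−0.03151 × 55.3)
  = 1.851 × 0.1751 = 0.3241 mg/L
(0.3241 mg/L = 0.3241 mcg/mL)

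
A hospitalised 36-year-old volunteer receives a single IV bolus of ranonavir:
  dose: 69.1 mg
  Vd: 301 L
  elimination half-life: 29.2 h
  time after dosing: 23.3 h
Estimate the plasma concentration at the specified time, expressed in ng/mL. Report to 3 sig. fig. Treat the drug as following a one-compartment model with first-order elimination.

132 ng/mL

C₀ = Dose / Vd = 69.10 / 301 = 0.2296 mg/L
k = ln2 / t½ = 0.693147 / 29.2 = 0.02374 h⁻¹
C = C₀ · e^(−k·t) = 0.2296 × e^(−0.02374 × 23.3)
  = 0.2296 × 0.5751 = 0.1320 mg/L
Convert: 0.1320 mg/L × 1000 = 132.0 ng/mL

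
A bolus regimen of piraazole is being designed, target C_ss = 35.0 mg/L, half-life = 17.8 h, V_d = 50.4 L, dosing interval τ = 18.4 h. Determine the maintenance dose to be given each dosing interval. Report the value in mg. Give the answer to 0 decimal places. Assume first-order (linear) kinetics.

1264 mg

k = ln2 / t½ = 0.693147 / 17.8 = 0.03894 h⁻¹
CL = k × Vd = 0.03894 × 50.4 = 1.963 L/h
At steady state, Dose/τ = Css × CL.
Dose = Css × CL × τ = 35.0 × 1.963 × 18.4 = 1264 mg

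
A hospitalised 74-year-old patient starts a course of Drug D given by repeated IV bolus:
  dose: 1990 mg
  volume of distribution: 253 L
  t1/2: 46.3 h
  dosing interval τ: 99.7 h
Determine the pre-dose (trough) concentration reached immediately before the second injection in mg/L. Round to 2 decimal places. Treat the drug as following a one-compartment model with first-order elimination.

1.77 mg/L

C₀ per dose = Dose / Vd = 1990 / 253 = 7.866 mg/L
k = ln2 / t½ = 0.693147 / 46.3 = 0.01497 h⁻¹
Fraction remaining after one interval: r = e^(−kτ) = e^(−0.01497 × 99.7) = 0.2248
Before dose 2, 1 dose has been given (aged 1τ).
C_trough = C₀ × r = 7.866 × 0.2248 = 1.768 mg/L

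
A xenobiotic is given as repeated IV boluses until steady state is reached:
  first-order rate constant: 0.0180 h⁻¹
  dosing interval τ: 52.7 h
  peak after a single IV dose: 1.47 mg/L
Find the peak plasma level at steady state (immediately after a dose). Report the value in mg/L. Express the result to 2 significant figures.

2.4 mg/L

e^(−kτ) = e^(−0.01800 × 52.7) = 0.3873
Accumulation ratio R = 1 / (1 − e^(−kτ)) = 1 / (1 − 0.3873) = 1.632
Steady-state peak = C₀ × R = 1.47 × 1.632 = 2.399 mg/L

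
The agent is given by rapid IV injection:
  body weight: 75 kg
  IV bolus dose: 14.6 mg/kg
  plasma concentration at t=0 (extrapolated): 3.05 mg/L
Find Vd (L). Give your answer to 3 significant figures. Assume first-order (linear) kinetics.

359 L

Dose = 14.6 × 75 = 1095 mg
Vd = Dose / C₀ = 1095 / 3.05 = 359.0 L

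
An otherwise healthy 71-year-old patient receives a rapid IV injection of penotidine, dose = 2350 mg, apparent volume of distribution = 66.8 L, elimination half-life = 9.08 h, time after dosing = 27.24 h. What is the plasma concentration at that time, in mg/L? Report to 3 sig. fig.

C₀ = Dose / Vd = 2350 / 66.8 = 35.18 mg/L
k = ln2 / t½ = 0.693147 / 9.08 = 0.07634 h⁻¹
t / t½ = 27.24 / 9.08 = 3 half-lives
C = C₀ × (1/2)^3 = 35.18 × 0.1250 = 4.398 mg/L

4.40 mg/L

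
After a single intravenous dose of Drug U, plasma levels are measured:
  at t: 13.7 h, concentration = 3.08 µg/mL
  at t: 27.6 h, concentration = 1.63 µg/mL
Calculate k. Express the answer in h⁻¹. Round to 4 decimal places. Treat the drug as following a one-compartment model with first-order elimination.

0.0458 h⁻¹

k = ln(C₁/C₂) / (t₂ − t₁) = ln(3.08/1.63) / (27.6 − 13.7)
  = 0.6363 / 13.90 = 0.04578 h⁻¹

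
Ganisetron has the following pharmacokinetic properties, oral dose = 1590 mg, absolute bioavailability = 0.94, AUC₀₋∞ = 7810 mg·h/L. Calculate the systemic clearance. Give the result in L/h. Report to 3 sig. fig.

0.191 L/h

CL = F·Dose / AUC = 0.94 × 1590 / 7810 = 0.1914 L/h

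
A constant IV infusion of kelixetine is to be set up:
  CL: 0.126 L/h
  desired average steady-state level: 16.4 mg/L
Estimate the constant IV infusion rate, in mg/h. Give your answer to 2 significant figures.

2.1 mg/h

At steady state, infusion rate R₀ = Css × CL = 16.4 × 0.1260 = 2.066 mg/h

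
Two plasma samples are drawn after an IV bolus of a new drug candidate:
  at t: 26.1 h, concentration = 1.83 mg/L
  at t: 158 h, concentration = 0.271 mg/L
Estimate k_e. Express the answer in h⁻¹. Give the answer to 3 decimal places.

k = ln(C₁/C₂) / (t₂ − t₁) = ln(1.83/0.271) / (158 − 26.1)
  = 1.910 / 131.9 = 0.01448 h⁻¹

0.014 h⁻¹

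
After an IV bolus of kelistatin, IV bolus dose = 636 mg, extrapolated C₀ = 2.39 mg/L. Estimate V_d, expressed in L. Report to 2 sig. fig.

270 L

Vd = Dose / C₀ = 636.0 / 2.39 = 266.1 L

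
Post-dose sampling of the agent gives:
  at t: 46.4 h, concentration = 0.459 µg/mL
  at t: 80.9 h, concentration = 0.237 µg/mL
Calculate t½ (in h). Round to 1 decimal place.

36.2 h

k = ln(C₁/C₂) / (t₂ − t₁) = ln(0.459/0.237) / (80.9 − 46.4)
  = 0.6610 / 34.50 = 0.01916 h⁻¹
t½ = ln2 / k = 0.693147 / 0.01916 = 36.18 h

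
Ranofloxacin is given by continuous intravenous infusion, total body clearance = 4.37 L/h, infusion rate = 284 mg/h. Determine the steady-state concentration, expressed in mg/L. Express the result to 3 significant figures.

65.0 mg/L

At steady state Css = R₀ / CL = 284 / 4.370 = 64.99 mg/L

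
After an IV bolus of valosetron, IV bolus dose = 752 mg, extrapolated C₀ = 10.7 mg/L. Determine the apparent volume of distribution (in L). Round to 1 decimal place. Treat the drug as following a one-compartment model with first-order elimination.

Vd = Dose / C₀ = 752.0 / 10.7 = 70.28 L

70.3 L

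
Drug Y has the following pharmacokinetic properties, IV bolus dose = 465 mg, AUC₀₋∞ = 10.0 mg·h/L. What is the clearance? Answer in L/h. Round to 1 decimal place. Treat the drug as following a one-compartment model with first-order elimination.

46.5 L/h

CL = Dose / AUC = 465 / 10.0 = 46.50 L/h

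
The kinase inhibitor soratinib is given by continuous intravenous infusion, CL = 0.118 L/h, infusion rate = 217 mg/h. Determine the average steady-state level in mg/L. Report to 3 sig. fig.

At steady state Css = R₀ / CL = 217 / 0.1180 = 1839 mg/L

1840 mg/L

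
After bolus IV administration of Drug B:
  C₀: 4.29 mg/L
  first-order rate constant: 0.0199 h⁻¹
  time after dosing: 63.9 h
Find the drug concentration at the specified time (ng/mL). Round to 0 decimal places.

1203 ng/mL

C = C₀ · e^(−k·t) = 4.290 × e^(−0.01990 × 63.9)
  = 4.290 × 0.2804 = 1.203 mg/L
Convert: 1.203 mg/L × 1000 = 1203 ng/mL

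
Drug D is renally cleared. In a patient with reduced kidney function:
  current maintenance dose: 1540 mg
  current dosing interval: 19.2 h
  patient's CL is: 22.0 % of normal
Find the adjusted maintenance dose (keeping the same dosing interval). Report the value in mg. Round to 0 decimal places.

339 mg

To keep the same average steady-state level, dosing rate must scale with clearance.
CL ratio = 22.0 / 100 = 0.2200
New dose (same interval) = 1540 × 0.2200 = 338.8 mg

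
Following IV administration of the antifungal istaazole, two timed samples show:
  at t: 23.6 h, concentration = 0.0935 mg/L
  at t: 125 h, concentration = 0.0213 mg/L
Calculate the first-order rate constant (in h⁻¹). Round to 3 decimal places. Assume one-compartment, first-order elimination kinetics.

0.015 h⁻¹

k = ln(C₁/C₂) / (t₂ − t₁) = ln(0.0935/0.0213) / (125 − 23.6)
  = 1.479 / 101.4 = 0.01459 h⁻¹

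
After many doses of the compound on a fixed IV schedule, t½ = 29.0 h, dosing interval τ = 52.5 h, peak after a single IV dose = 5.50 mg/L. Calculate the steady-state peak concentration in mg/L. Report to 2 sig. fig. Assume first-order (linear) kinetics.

7.7 mg/L

k = ln2 / t½ = 0.693147 / 29.0 = 0.02390 h⁻¹
e^(−kτ) = e^(−0.02390 × 52.5) = 0.2851
Accumulation ratio R = 1 / (1 − e^(−kτ)) = 1 / (1 − 0.2851) = 1.399
Steady-state peak = C₀ × R = 5.50 × 1.399 = 7.695 mg/L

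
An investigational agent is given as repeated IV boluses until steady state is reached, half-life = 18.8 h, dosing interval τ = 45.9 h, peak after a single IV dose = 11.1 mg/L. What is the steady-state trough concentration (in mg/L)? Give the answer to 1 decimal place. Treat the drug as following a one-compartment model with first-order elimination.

k = ln2 / t½ = 0.693147 / 18.8 = 0.03687 h⁻¹
e^(−kτ) = e^(−0.03687 × 45.9) = 0.1841
Accumulation ratio R = 1 / (1 − e^(−kτ)) = 1 / (1 − 0.1841) = 1.226
Steady-state trough = C₀ × R × e^(−kτ) = 11.1 × 1.226 × 0.1841 = 2.505 mg/L

2.5 mg/L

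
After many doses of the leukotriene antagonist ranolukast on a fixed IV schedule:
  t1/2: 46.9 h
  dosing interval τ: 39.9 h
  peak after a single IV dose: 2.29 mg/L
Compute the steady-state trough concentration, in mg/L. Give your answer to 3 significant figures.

k = ln2 / t½ = 0.693147 / 46.9 = 0.01478 h⁻¹
e^(−kτ) = e^(−0.01478 × 39.9) = 0.5545
Accumulation ratio R = 1 / (1 − e^(−kτ)) = 1 / (1 − 0.5545) = 2.245
Steady-state trough = C₀ × R × e^(−kτ) = 2.29 × 2.245 × 0.5545 = 2.851 mg/L

2.85 mg/L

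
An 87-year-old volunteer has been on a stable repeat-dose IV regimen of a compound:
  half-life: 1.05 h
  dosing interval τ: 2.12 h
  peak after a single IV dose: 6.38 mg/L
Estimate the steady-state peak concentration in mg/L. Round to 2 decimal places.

k = ln2 / t½ = 0.693147 / 1.05 = 0.6601 h⁻¹
e^(−kτ) = e^(−0.6601 × 2.12) = 0.2467
Accumulation ratio R = 1 / (1 − e^(−kτ)) = 1 / (1 − 0.2467) = 1.327
Steady-state peak = C₀ × R = 6.38 × 1.327 = 8.466 mg/L

8.47 mg/L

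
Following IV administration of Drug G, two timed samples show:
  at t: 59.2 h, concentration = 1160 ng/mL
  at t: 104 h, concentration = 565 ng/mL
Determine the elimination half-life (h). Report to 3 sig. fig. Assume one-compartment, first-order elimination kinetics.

43.2 h

k = ln(C₁/C₂) / (t₂ − t₁) = ln(1160/565) / (104 − 59.2)
  = 0.7193 / 44.80 = 0.01606 h⁻¹
t½ = ln2 / k = 0.693147 / 0.01606 = 43.16 h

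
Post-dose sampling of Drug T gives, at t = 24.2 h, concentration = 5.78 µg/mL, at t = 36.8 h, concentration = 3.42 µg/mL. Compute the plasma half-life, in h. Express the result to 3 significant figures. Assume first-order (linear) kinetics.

k = ln(C₁/C₂) / (t₂ − t₁) = ln(5.78/3.42) / (36.8 − 24.2)
  = 0.5248 / 12.60 = 0.04165 h⁻¹
t½ = ln2 / k = 0.693147 / 0.04165 = 16.64 h

16.6 h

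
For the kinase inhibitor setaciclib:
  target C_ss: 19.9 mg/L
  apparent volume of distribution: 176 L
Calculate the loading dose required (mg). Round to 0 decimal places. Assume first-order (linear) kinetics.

LD = Css × Vd = 19.9 × 176 = 3502 mg

3502 mg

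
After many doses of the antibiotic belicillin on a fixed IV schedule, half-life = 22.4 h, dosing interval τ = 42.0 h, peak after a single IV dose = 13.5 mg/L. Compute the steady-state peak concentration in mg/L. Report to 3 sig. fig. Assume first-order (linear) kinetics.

18.6 mg/L

k = ln2 / t½ = 0.693147 / 22.4 = 0.03094 h⁻¹
e^(−kτ) = e^(−0.03094 × 42.0) = 0.2727
Accumulation ratio R = 1 / (1 − e^(−kτ)) = 1 / (1 − 0.2727) = 1.375
Steady-state peak = C₀ × R = 13.5 × 1.375 = 18.56 mg/L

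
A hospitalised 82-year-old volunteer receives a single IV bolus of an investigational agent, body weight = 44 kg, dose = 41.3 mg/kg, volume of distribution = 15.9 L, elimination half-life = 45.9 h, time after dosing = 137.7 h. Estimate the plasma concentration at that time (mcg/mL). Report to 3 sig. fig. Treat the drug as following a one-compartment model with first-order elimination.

14.3 mcg/mL

Total dose = 41.3 × 44 = 1817 mg
C₀ = Dose / Vd = 1817 / 15.9 = 114.3 mg/L
k = ln2 / t½ = 0.693147 / 45.9 = 0.01510 h⁻¹
t / t½ = 137.7 / 45.9 = 3 half-lives
C = C₀ × (1/2)^3 = 114.3 × 0.1250 = 14.29 mg/L
(14.29 mg/L = 14.29 mcg/mL)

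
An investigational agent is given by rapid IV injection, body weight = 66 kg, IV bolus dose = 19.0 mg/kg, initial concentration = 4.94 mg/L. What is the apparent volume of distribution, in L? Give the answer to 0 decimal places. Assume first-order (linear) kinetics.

Dose = 19.0 × 66 = 1254 mg
Vd = Dose / C₀ = 1254 / 4.94 = 253.8 L

254 L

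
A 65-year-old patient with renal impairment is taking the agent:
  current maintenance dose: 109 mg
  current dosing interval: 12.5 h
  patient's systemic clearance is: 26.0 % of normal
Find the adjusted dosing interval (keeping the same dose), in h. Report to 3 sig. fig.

To keep the same average steady-state level, dosing rate must scale with clearance.
CL ratio = 26.0 / 100 = 0.2600
New interval (same dose) = 12.5 / 0.2600 = 48.08 h

48.1 h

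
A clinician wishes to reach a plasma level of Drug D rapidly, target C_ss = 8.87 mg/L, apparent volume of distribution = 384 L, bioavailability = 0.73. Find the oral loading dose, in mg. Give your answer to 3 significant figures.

4670 mg

LD = Css × Vd / F = 8.87 × 384 / 0.73 = 4666 mg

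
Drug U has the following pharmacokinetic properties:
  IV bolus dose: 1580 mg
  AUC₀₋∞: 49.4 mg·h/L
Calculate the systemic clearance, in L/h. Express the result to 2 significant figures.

CL = Dose / AUC = 1580 / 49.4 = 31.98 L/h

32 L/h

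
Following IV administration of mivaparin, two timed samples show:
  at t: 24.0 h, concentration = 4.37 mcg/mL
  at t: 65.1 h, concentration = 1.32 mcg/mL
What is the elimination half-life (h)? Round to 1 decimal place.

23.8 h

k = ln(C₁/C₂) / (t₂ − t₁) = ln(4.37/1.32) / (65.1 − 24.0)
  = 1.197 / 41.10 = 0.02912 h⁻¹
t½ = ln2 / k = 0.693147 / 0.02912 = 23.80 h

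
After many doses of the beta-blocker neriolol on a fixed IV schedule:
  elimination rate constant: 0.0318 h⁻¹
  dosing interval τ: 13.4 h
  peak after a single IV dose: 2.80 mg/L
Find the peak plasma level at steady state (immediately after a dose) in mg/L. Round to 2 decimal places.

8.07 mg/L

e^(−kτ) = e^(−0.03180 × 13.4) = 0.6530
Accumulation ratio R = 1 / (1 − e^(−kτ)) = 1 / (1 − 0.6530) = 2.882
Steady-state peak = C₀ × R = 2.80 × 2.882 = 8.070 mg/L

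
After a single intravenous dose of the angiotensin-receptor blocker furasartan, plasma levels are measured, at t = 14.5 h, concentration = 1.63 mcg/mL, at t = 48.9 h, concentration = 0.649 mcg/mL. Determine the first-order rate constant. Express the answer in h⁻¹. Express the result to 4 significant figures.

k = ln(C₁/C₂) / (t₂ − t₁) = ln(1.63/0.649) / (48.9 − 14.5)
  = 0.9209 / 34.40 = 0.02677 h⁻¹

0.02677 h⁻¹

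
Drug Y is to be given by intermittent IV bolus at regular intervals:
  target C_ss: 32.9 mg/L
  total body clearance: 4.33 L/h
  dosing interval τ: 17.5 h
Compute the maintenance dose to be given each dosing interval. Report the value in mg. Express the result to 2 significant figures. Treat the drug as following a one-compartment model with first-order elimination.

2500 mg

At steady state, Dose/τ = Css × CL.
Dose = Css × CL × τ = 32.9 × 4.330 × 17.5 = 2493 mg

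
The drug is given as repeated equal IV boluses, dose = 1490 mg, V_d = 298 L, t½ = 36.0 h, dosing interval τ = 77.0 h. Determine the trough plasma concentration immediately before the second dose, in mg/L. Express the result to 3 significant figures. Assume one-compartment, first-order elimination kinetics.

C₀ per dose = Dose / Vd = 1490 / 298 = 5.000 mg/L
k = ln2 / t½ = 0.693147 / 36.0 = 0.01925 h⁻¹
Fraction remaining after one interval: r = e^(−kτ) = e^(−0.01925 × 77.0) = 0.2271
Before dose 2, 1 dose has been given (aged 1τ).
C_trough = C₀ × r = 5.000 × 0.2271 = 1.136 mg/L

1.14 mg/L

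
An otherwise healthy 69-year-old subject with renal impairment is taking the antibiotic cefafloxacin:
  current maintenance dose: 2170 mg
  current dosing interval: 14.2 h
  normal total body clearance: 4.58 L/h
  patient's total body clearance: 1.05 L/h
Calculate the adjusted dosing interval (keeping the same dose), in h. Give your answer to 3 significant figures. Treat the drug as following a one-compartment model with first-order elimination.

To keep the same average steady-state level, dosing rate must scale with clearance.
CL ratio = 1.05 / 4.58 = 0.2293
New interval (same dose) = 14.2 / 0.2293 = 61.93 h

61.9 h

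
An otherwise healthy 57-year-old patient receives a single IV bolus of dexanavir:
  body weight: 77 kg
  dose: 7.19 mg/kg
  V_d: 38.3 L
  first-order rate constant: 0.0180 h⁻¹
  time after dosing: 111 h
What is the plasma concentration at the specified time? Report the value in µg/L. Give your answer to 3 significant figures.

1960 µg/L

Total dose = 7.19 × 77 = 553.6 mg
C₀ = Dose / Vd = 553.6 / 38.3 = 14.45 mg/L
C = C₀ · e^(−k·t) = 14.45 × e^(−0.01800 × 111)
  = 14.45 × 0.1356 = 1.959 mg/L
Convert: 1.959 mg/L × 1000 = 1959 µg/L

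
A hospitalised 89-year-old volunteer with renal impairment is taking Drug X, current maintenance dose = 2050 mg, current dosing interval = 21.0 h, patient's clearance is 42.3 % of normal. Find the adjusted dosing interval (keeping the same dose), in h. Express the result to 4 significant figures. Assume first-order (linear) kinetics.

49.65 h

To keep the same average steady-state level, dosing rate must scale with clearance.
CL ratio = 42.3 / 100 = 0.4230
New interval (same dose) = 21.0 / 0.4230 = 49.65 h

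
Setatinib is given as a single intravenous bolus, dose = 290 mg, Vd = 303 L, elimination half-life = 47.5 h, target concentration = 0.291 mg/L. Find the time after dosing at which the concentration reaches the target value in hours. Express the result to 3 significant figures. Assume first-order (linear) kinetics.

C₀ = Dose / Vd = 290.0 / 303 = 0.9571 mg/L
k = ln2 / t½ = 0.693147 / 47.5 = 0.01459 h⁻¹
t = ln(C₀ / C) / k = ln(0.9571 / 0.291) / 0.01459
  = ln(3.289) / 0.01459 = 1.191 / 0.01459 = 81.63 h

81.6 h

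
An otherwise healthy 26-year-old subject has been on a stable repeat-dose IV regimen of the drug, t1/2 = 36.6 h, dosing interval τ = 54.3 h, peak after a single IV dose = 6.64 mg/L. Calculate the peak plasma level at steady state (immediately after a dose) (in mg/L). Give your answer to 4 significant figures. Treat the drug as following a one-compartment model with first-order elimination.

10.34 mg/L

k = ln2 / t½ = 0.693147 / 36.6 = 0.01894 h⁻¹
e^(−kτ) = e^(−0.01894 × 54.3) = 0.3576
Accumulation ratio R = 1 / (1 − e^(−kτ)) = 1 / (1 − 0.3576) = 1.557
Steady-state peak = C₀ × R = 6.64 × 1.557 = 10.34 mg/L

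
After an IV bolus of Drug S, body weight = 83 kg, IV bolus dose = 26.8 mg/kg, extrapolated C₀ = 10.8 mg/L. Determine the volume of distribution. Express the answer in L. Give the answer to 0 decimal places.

Dose = 26.8 × 83 = 2224 mg
Vd = Dose / C₀ = 2224 / 10.8 = 205.9 L

206 L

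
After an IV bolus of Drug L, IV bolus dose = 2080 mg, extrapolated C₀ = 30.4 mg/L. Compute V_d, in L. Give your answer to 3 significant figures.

Vd = Dose / C₀ = 2080 / 30.4 = 68.42 L

68.4 L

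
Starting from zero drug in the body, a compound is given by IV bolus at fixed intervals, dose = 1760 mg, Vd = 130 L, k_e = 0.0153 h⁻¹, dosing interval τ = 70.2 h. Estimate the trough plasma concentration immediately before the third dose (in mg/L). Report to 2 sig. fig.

C₀ per dose = Dose / Vd = 1760 / 130 = 13.54 mg/L
Fraction remaining after one interval: r = e^(−kτ) = e^(−0.01530 × 70.2) = 0.3416
Before dose 3, 2 doses have been given (aged 1τ, 2τ).
C_trough = C₀ × (r + r²) = 13.54 × (0.3416 + 0.1167) = 6.205 mg/L

6.2 mg/L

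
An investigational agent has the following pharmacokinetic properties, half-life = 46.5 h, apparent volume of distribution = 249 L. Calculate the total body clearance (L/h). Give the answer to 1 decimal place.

3.7 L/h

k = ln2 / t½ = 0.693147 / 46.5 = 0.01491 h⁻¹
CL = k × Vd = 0.01491 × 249 = 3.713 L/h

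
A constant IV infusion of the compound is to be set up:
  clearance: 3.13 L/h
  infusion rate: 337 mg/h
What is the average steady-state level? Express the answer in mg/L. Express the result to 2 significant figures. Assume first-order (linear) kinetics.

110 mg/L

At steady state Css = R₀ / CL = 337 / 3.130 = 107.7 mg/L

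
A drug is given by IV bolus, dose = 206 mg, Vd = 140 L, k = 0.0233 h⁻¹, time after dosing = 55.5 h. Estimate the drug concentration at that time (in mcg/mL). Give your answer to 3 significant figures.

0.404 mcg/mL

C₀ = Dose / Vd = 206.0 / 140 = 1.471 mg/L
C = C₀ · e^(−k·t) = 1.471 × e^(−0.02330 × 55.5)
  = 1.471 × 0.2744 = 0.4036 mg/L
(0.4036 mg/L = 0.4036 mcg/mL)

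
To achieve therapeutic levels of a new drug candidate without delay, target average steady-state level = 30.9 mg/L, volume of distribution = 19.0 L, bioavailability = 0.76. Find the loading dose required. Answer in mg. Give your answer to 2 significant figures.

770 mg

LD = Css × Vd / F = 30.9 × 19.0 / 0.76 = 772.5 mg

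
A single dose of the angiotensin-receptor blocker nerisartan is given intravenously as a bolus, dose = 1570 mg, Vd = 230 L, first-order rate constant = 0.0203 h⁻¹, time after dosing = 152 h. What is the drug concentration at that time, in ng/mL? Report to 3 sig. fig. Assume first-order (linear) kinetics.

312 ng/mL

C₀ = Dose / Vd = 1570 / 230 = 6.826 mg/L
C = C₀ · e^(−k·t) = 6.826 × e^(−0.02030 × 152)
  = 6.826 × 0.04570 = 0.3119 mg/L
Convert: 0.3119 mg/L × 1000 = 311.9 ng/mL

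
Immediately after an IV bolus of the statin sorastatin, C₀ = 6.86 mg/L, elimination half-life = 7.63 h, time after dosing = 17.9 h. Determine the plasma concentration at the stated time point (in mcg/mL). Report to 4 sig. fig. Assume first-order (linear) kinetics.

1.349 mcg/mL

k = ln2 / t½ = 0.693147 / 7.63 = 0.09084 h⁻¹
C = C₀ · e^(−k·t) = 6.860 × e^(−0.09084 × 17.9)
  = 6.860 × 0.1967 = 1.349 mg/L
(1.349 mg/L = 1.349 mcg/mL)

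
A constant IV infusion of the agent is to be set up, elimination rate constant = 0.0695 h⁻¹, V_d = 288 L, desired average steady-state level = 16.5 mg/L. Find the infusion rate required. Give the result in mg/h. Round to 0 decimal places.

CL = k × Vd = 0.06950 × 288 = 20.02 L/h
At steady state, infusion rate R₀ = Css × CL = 16.5 × 20.02 = 330.3 mg/h

330 mg/h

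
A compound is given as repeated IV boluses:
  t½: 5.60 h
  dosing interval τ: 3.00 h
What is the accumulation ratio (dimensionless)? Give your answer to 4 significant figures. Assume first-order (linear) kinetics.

3.224

k = ln2 / t½ = 0.693147 / 5.60 = 0.1238 h⁻¹
e^(−kτ) = e^(−0.1238 × 3.00) = 0.6898
Accumulation ratio R = 1 / (1 − e^(−kτ)) = 1 / (1 − 0.6898) = 3.224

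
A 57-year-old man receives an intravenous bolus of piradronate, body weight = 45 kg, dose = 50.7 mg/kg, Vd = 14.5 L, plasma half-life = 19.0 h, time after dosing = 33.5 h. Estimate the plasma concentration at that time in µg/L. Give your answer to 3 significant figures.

46400 µg/L

Total dose = 50.7 × 45 = 2282 mg
C₀ = Dose / Vd = 2282 / 14.5 = 157.4 mg/L
k = ln2 / t½ = 0.693147 / 19.0 = 0.03648 h⁻¹
C = C₀ · e^(−k·t) = 157.4 × e^(−0.03648 × 33.5)
  = 157.4 × 0.2946 = 46.37 mg/L
Convert: 46.37 mg/L × 1000 = 46370 µg/L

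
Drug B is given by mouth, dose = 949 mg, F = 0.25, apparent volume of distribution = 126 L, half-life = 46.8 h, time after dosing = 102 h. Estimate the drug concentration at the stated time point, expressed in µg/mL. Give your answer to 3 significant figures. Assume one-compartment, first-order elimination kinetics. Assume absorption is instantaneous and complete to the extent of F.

0.416 µg/mL

Amount reaching circulation = F × Dose = 0.25 × 949.0 = 237.3 mg
C₀ = F·Dose / Vd = 237.3 / 126 = 1.883 mg/L
k = ln2 / t½ = 0.693147 / 46.8 = 0.01481 h⁻¹
C = C₀ · e^(−k·t) = 1.883 × e^(−0.01481 × 102)
  = 1.883 × 0.2208 = 0.4158 mg/L
(0.4158 mg/L = 0.4158 µg/mL)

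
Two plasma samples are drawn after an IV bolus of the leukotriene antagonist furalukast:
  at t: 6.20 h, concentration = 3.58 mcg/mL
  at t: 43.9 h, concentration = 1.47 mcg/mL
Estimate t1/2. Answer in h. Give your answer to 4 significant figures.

k = ln(C₁/C₂) / (t₂ − t₁) = ln(3.58/1.47) / (43.9 − 6.20)
  = 0.8901 / 37.70 = 0.02361 h⁻¹
t½ = ln2 / k = 0.693147 / 0.02361 = 29.36 h

29.36 h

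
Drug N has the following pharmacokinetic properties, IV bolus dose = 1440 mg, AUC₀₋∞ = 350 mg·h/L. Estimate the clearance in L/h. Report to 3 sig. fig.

CL = Dose / AUC = 1440 / 350 = 4.114 L/h

4.11 L/h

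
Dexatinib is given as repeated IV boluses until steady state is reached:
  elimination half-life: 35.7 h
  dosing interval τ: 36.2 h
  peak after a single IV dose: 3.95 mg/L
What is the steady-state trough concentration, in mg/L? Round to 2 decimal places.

k = ln2 / t½ = 0.693147 / 35.7 = 0.01942 h⁻¹
e^(−kτ) = e^(−0.01942 × 36.2) = 0.4951
Accumulation ratio R = 1 / (1 − e^(−kτ)) = 1 / (1 − 0.4951) = 1.981
Steady-state trough = C₀ × R × e^(−kτ) = 3.95 × 1.981 × 0.4951 = 3.874 mg/L

3.87 mg/L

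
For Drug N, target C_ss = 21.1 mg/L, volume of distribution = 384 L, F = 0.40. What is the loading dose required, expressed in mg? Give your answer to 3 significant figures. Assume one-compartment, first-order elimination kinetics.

LD = Css × Vd / F = 21.1 × 384 / 0.40 = 20260 mg

20300 mg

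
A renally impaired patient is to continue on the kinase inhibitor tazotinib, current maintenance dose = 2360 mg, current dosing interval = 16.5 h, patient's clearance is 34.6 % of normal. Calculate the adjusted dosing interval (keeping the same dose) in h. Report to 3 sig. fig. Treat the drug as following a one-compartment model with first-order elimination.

47.7 h

To keep the same average steady-state level, dosing rate must scale with clearance.
CL ratio = 34.6 / 100 = 0.3460
New interval (same dose) = 16.5 / 0.3460 = 47.69 h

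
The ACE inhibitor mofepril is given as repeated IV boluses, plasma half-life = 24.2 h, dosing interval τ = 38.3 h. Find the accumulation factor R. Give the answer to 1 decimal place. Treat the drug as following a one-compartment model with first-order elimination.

1.5

k = ln2 / t½ = 0.693147 / 24.2 = 0.02864 h⁻¹
e^(−kτ) = e^(−0.02864 × 38.3) = 0.3339
Accumulation ratio R = 1 / (1 − e^(−kτ)) = 1 / (1 − 0.3339) = 1.501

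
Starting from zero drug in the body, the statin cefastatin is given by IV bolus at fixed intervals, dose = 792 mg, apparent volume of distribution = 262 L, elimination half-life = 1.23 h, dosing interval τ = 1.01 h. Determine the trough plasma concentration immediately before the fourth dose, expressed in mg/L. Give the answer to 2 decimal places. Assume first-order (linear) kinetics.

C₀ per dose = Dose / Vd = 792 / 262 = 3.023 mg/L
k = ln2 / t½ = 0.693147 / 1.23 = 0.5635 h⁻¹
Fraction remaining after one interval: r = e^(−kτ) = e^(−0.5635 × 1.01) = 0.5660
Before dose 4, 3 doses have been given (aged 1τ, 2τ, 3τ).
C_trough = C₀ × (r + r² + … + r^3) = C₀ × r(1−r^3)/(1−r)
        = 3.023 × 0.5660 × (1 − 0.1813) / (1 − 0.5660) = 3.228 mg/L

3.23 mg/L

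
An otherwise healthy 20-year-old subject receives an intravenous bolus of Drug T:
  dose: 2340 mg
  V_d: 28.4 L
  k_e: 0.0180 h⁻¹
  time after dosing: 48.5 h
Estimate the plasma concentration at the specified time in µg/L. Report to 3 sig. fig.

C₀ = Dose / Vd = 2340 / 28.4 = 82.39 mg/L
C = C₀ · e^(−k·t) = 82.39 × e^(−0.01800 × 48.5)
  = 82.39 × 0.4177 = 34.41 mg/L
Convert: 34.41 mg/L × 1000 = 34410 µg/L

34400 µg/L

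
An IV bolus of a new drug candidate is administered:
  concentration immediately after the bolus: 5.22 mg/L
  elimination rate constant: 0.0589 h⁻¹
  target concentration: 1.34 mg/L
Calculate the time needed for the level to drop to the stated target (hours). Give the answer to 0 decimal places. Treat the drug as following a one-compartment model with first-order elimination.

t = ln(C₀ / C) / k = ln(5.220 / 1.34) / 0.05890
  = ln(3.896) / 0.05890 = 1.360 / 0.05890 = 23.09 h

23 h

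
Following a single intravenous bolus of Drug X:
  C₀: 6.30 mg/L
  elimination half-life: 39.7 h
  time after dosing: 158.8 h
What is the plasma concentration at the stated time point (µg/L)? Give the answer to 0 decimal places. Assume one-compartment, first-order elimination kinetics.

394 µg/L

k = ln2 / t½ = 0.693147 / 39.7 = 0.01746 h⁻¹
t / t½ = 158.8 / 39.7 = 4 half-lives
C = C₀ × (1/2)^4 = 6.300 × 0.06250 = 0.3938 mg/L
Convert: 0.3938 mg/L × 1000 = 393.8 µg/L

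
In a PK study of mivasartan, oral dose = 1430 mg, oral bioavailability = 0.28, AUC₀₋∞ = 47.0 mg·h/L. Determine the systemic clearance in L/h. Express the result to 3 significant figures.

CL = F·Dose / AUC = 0.28 × 1430 / 47.0 = 8.519 L/h

8.52 L/h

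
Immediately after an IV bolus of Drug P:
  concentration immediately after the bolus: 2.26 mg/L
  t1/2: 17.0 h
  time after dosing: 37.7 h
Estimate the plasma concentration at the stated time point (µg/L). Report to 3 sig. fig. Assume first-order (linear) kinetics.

486 µg/L

k = ln2 / t½ = 0.693147 / 17.0 = 0.04077 h⁻¹
C = C₀ · e^(−k·t) = 2.260 × e^(−0.04077 × 37.7)
  = 2.260 × 0.2150 = 0.4859 mg/L
Convert: 0.4859 mg/L × 1000 = 485.9 µg/L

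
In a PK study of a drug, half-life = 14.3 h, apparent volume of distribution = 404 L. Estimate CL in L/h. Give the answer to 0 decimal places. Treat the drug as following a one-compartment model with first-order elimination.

20 L/h

k = ln2 / t½ = 0.693147 / 14.3 = 0.04847 h⁻¹
CL = k × Vd = 0.04847 × 404 = 19.58 L/h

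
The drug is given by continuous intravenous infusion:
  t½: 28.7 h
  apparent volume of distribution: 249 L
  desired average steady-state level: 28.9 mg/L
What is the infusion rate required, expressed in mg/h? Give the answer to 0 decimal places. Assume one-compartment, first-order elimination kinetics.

174 mg/h

k = ln2 / t½ = 0.693147 / 28.7 = 0.02415 h⁻¹
CL = k × Vd = 0.02415 × 249 = 6.013 L/h
At steady state, infusion rate R₀ = Css × CL = 28.9 × 6.013 = 173.8 mg/h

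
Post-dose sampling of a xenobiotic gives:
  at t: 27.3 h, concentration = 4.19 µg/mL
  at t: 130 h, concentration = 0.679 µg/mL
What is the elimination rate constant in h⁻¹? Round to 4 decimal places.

k = ln(C₁/C₂) / (t₂ − t₁) = ln(4.19/0.679) / (130 − 27.3)
  = 1.820 / 102.7 = 0.01772 h⁻¹

0.0177 h⁻¹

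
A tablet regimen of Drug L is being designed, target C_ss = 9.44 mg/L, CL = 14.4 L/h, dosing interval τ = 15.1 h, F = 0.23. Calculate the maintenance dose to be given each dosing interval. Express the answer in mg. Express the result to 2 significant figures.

8900 mg

At steady state, F × (Dose/τ) = Css × CL.
Dose = Css × CL × τ / F = 9.44 × 14.40 × 15.1 / 0.23 = 8924 mg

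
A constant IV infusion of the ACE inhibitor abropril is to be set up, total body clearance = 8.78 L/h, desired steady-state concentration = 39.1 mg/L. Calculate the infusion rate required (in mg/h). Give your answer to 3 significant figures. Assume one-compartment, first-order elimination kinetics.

343 mg/h

At steady state, infusion rate R₀ = Css × CL = 39.1 × 8.780 = 343.3 mg/h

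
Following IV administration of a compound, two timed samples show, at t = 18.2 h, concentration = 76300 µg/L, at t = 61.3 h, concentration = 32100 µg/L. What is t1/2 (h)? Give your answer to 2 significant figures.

k = ln(C₁/C₂) / (t₂ − t₁) = ln(76300/32100) / (61.3 − 18.2)
  = 0.8658 / 43.10 = 0.02009 h⁻¹
t½ = ln2 / k = 0.693147 / 0.02009 = 34.50 h

35 h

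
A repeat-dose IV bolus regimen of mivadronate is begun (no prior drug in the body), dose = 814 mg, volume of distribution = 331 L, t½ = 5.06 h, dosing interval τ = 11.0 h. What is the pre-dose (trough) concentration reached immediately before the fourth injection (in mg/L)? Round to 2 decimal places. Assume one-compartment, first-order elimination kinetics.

0.69 mg/L

C₀ per dose = Dose / Vd = 814 / 331 = 2.459 mg/L
k = ln2 / t½ = 0.693147 / 5.06 = 0.1370 h⁻¹
Fraction remaining after one interval: r = e^(−kτ) = e^(−0.1370 × 11.0) = 0.2216
Before dose 4, 3 doses have been given (aged 1τ, 2τ, 3τ).
C_trough = C₀ × (r + r² + … + r^3) = C₀ × r(1−r^3)/(1−r)
        = 2.459 × 0.2216 × (1 − 0.01088) / (1 − 0.2216) = 0.6924 mg/L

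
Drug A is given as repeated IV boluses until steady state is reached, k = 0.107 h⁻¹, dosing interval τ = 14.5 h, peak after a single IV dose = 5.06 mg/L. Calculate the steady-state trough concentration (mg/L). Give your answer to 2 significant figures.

1.4 mg/L

e^(−kτ) = e^(−0.1070 × 14.5) = 0.2119
Accumulation ratio R = 1 / (1 − e^(−kτ)) = 1 / (1 − 0.2119) = 1.269
Steady-state trough = C₀ × R × e^(−kτ) = 5.06 × 1.269 × 0.2119 = 1.361 mg/L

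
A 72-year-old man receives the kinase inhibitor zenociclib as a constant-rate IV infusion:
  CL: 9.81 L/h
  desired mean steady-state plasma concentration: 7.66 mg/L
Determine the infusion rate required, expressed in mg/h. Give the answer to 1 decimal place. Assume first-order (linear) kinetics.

At steady state, infusion rate R₀ = Css × CL = 7.66 × 9.810 = 75.14 mg/h

75.1 mg/h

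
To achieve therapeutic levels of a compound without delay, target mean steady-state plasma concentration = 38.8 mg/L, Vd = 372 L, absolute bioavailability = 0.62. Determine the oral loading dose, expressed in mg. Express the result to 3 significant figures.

23300 mg

LD = Css × Vd / F = 38.8 × 372 / 0.62 = 23280 mg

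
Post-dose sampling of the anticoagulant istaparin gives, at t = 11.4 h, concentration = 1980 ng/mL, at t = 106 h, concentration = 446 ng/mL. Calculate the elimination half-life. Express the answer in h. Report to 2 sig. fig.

k = ln(C₁/C₂) / (t₂ − t₁) = ln(1980/446) / (106 − 11.4)
  = 1.491 / 94.60 = 0.01576 h⁻¹
t½ = ln2 / k = 0.693147 / 0.01576 = 43.98 h

44 h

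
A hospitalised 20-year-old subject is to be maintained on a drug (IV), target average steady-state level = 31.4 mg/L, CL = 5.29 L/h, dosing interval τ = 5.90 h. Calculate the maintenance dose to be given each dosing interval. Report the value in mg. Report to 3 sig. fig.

At steady state, Dose/τ = Css × CL.
Dose = Css × CL × τ = 31.4 × 5.290 × 5.90 = 980.0 mg

980 mg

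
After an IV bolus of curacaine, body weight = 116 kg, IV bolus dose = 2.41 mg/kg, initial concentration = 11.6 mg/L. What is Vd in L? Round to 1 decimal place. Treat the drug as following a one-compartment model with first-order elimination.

Dose = 2.41 × 116 = 279.6 mg
Vd = Dose / C₀ = 279.6 / 11.6 = 24.10 L

24.1 L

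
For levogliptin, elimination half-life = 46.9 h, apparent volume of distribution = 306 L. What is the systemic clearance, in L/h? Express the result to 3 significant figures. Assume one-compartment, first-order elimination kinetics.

4.52 L/h

k = ln2 / t½ = 0.693147 / 46.9 = 0.01478 h⁻¹
CL = k × Vd = 0.01478 × 306 = 4.523 L/h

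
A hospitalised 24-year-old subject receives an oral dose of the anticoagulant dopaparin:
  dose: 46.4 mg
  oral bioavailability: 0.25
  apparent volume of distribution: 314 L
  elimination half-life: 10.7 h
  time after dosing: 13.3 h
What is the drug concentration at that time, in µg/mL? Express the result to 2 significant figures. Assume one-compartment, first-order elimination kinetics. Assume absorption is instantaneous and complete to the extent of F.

Amount reaching circulation = F × Dose = 0.25 × 46.40 = 11.60 mg
C₀ = F·Dose / Vd = 11.60 / 314 = 0.03694 mg/L
k = ln2 / t½ = 0.693147 / 10.7 = 0.06478 h⁻¹
C = C₀ · e^(−k·t) = 0.03694 × e^(−0.06478 × 13.3)
  = 0.03694 × 0.4225 = 0.01561 mg/L
(0.01561 mg/L = 0.01561 µg/mL)

0.016 µg/mL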